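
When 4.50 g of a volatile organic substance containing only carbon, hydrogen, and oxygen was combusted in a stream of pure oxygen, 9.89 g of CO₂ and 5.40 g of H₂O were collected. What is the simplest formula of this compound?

C3H8O

mol C = 9.89 g CO₂ ÷ 44.009 g/mol = 0.2247 mol
mol H = 2 × 5.40 g H₂O ÷ 18.015 g/mol = 0.5995 mol
mass O = 4.50 − (2.699 + 0.6043) = 1.197 g → mol O = 1.197 ÷ 15.999 = 0.07479 mol
Divide by the smallest (0.07479 mol): C 3.005, H 8.016, O 1.000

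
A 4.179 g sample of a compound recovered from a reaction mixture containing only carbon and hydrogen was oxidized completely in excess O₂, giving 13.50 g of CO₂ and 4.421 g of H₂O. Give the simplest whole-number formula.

mol C = 13.50 g CO₂ ÷ 44.009 g/mol = 0.30676 mol
mol H = 2 × 4.421 g H₂O ÷ 18.015 g/mol = 0.49081 mol
Divide by the smallest (0.30676 mol): C 1.000, H 1.600
Multiplying each by 5 gives whole numbers: C 5.00, H 8.00

C5H8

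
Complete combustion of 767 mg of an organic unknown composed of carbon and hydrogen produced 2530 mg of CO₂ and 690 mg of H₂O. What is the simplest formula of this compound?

mol C = 2.53 g CO₂ ÷ 44.009 g/mol = 0.05749 mol
mol H = 2 × 0.690 g H₂O ÷ 18.015 g/mol = 0.07660 mol
Divide by the smallest (0.05749 mol): C 1.000, H 1.332
Multiplying each by 3 gives whole numbers: C 3.00, H 4.00

C3H4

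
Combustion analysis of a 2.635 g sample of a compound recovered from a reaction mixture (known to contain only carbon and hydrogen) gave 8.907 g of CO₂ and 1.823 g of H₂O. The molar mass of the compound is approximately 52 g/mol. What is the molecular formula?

C4H4

mol C = 8.907 g CO₂ ÷ 44.009 g/mol = 0.20239 mol
mol H = 2 × 1.823 g H₂O ÷ 18.015 g/mol = 0.20239 mol
Divide by the smallest (0.20239 mol): C 1.000, H 1.000
Empirical formula: CH
Empirical-formula mass = 13.02 g/mol; 52 ÷ 13.02 ≈ 4, so the molecular formula is C4H4.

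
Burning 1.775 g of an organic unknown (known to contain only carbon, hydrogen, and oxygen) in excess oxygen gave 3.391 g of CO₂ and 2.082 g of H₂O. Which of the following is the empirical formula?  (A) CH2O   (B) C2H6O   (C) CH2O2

mol C = 3.391 g CO₂ ÷ 44.009 g/mol = 0.077052 mol
mol H = 2 × 2.082 g H₂O ÷ 18.015 g/mol = 0.23114 mol
mass O = 1.775 − (0.92548 + 0.23299) = 0.61653 g → mol O = 0.61653 ÷ 15.999 = 0.038536 mol
Divide by the smallest (0.038536 mol): C 2.000, H 5.998, O 1.000

(B) C2H6O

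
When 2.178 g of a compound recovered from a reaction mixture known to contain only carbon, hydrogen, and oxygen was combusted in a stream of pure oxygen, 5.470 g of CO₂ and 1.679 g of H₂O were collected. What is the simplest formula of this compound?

mol C = 5.470 g CO₂ ÷ 44.009 g/mol = 0.12429 mol
mol H = 2 × 1.679 g H₂O ÷ 18.015 g/mol = 0.18640 mol
mass O = 2.178 − (1.4929 + 0.18789) = 0.49723 g → mol O = 0.49723 ÷ 15.999 = 0.031079 mol
Divide by the smallest (0.031079 mol): C 3.999, H 5.998, O 1.000

C4H6O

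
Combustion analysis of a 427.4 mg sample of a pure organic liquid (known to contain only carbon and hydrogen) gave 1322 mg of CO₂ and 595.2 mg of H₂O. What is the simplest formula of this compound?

C5H11

mol C = 1.322 g CO₂ ÷ 44.009 g/mol = 0.030039 mol
mol H = 2 × 0.5952 g H₂O ÷ 18.015 g/mol = 0.066078 mol
Divide by the smallest (0.030039 mol): C 1.000, H 2.200
Multiplying each by 5 gives whole numbers: C 5.00, H 11.00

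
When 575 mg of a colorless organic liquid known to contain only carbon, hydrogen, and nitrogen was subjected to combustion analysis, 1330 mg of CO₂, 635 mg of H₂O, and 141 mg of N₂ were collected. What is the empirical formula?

C3H7N

mol C = 1.33 g CO₂ ÷ 44.009 g/mol = 0.03022 mol
mol H = 2 × 0.635 g H₂O ÷ 18.015 g/mol = 0.07050 mol
mol N = 2 × 0.141 g N₂ ÷ 28.014 g/mol = 0.01007 mol
Divide by the smallest (0.01007 mol): C 3.002, H 7.003, N 1.000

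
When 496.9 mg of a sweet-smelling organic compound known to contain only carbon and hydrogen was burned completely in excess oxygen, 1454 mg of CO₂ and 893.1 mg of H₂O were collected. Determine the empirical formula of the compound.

mol C = 1.454 g CO₂ ÷ 44.009 g/mol = 0.033039 mol
mol H = 2 × 0.8931 g H₂O ÷ 18.015 g/mol = 0.099151 mol
Divide by the smallest (0.033039 mol): C 1.000, H 3.001

CH3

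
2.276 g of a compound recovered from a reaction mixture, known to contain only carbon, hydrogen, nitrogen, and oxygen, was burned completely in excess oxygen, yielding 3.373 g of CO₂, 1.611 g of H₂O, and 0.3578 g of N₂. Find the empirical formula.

mol C = 3.373 g CO₂ ÷ 44.009 g/mol = 0.076643 mol
mol H = 2 × 1.611 g H₂O ÷ 18.015 g/mol = 0.17885 mol
mol N = 2 × 0.3578 g N₂ ÷ 28.014 g/mol = 0.025544 mol
mass O = 2.276 − (0.92056 + 0.18028 + 0.35780) = 0.81735 g → mol O = 0.81735 ÷ 15.999 = 0.051088 mol
Divide by the smallest (0.025544 mol): C 3.000, H 7.002, N 1.000, O 2.000

C3H7NO2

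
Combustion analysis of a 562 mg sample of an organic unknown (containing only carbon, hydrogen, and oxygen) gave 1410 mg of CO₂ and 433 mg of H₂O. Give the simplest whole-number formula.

C4H6O

mol C = 1.41 g CO₂ ÷ 44.009 g/mol = 0.03204 mol
mol H = 2 × 0.433 g H₂O ÷ 18.015 g/mol = 0.04807 mol
mass O = 0.562 − (0.3848 + 0.04846) = 0.1287 g → mol O = 0.1287 ÷ 15.999 = 0.008046 mol
Divide by the smallest (0.008046 mol): C 3.982, H 5.975, O 1.000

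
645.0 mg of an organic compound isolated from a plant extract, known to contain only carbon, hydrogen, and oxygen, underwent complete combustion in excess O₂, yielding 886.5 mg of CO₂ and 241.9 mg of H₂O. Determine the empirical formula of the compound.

mol C = 0.8865 g CO₂ ÷ 44.009 g/mol = 0.020144 mol
mol H = 2 × 0.2419 g H₂O ÷ 18.015 g/mol = 0.026855 mol
mass O = 0.6450 − (0.24194 + 0.027070) = 0.37598 g → mol O = 0.37598 ÷ 15.999 = 0.023501 mol
Divide by the smallest (0.020144 mol): C 1.000, H 1.333, O 1.167
Multiplying each by 6 gives whole numbers: C 6.00, H 8.00, O 7.00

C6H8O7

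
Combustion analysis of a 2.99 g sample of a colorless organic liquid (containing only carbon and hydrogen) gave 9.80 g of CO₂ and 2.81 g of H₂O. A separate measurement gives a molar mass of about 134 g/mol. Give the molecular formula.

mol C = 9.80 g CO₂ ÷ 44.009 g/mol = 0.2227 mol
mol H = 2 × 2.81 g H₂O ÷ 18.015 g/mol = 0.3120 mol
Divide by the smallest (0.2227 mol): C 1.000, H 1.401
Multiplying each by 5 gives whole numbers: C 5.00, H 7.00
Empirical formula: C5H7
Empirical-formula mass = 67.11 g/mol; 134 ÷ 67.11 ≈ 2, so the molecular formula is C10H14.

C10H14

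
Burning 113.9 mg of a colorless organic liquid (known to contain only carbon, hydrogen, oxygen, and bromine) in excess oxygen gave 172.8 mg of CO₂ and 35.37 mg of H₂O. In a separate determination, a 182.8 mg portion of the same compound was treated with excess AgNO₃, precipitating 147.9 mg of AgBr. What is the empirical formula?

C8H8BrO3

mol C = 0.1728 g CO₂ ÷ 44.009 g/mol = 0.0039265 mol
mol H = 2 × 0.03537 g H₂O ÷ 18.015 g/mol = 0.0039267 mol
From the AgBr data: mol Br per gram of compound = (0.1479 ÷ 187.772) ÷ 0.1828 = 0.0043088 mol/g, so in the 0.1139 g combustion sample mol Br = 0.00049078 mol
mass O = 0.1139 − (0.047161 + 0.0039581 + 0.039215) = 0.023566 g → mol O = 0.023566 ÷ 15.999 = 0.0014730 mol
Divide by the smallest (0.00049078 mol): C 8.001, H 8.001, Br 1.000, O 3.001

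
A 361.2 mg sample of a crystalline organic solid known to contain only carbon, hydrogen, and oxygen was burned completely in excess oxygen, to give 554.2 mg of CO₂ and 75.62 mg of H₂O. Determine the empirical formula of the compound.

C3H2O3

mol C = 0.5542 g CO₂ ÷ 44.009 g/mol = 0.012593 mol
mol H = 2 × 0.07562 g H₂O ÷ 18.015 g/mol = 0.0083952 mol
mass O = 0.3612 − (0.15125 + 0.0084624) = 0.20148 g → mol O = 0.20148 ÷ 15.999 = 0.012594 mol
Divide by the smallest (0.0083952 mol): C 1.500, H 1.000, O 1.500
Multiplying each by 2 gives whole numbers: C 3.00, H 2.00, O 3.00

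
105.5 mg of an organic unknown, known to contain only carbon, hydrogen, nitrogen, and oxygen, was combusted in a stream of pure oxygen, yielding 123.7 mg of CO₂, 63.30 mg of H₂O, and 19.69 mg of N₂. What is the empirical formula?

mol C = 0.1237 g CO₂ ÷ 44.009 g/mol = 0.0028108 mol
mol H = 2 × 0.06330 g H₂O ÷ 18.015 g/mol = 0.0070275 mol
mol N = 2 × 0.01969 g N₂ ÷ 28.014 g/mol = 0.0014057 mol
mass O = 0.1055 − (0.033760 + 0.0070837 + 0.019690) = 0.044966 g → mol O = 0.044966 ÷ 15.999 = 0.0028105 mol
Divide by the smallest (0.0014057 mol): C 2.000, H 4.999, N 1.000, O 1.999

C2H5NO2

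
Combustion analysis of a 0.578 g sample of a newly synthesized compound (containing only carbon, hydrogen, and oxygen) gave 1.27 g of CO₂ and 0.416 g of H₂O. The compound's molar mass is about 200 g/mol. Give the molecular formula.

C10H16O4

mol C = 1.27 g CO₂ ÷ 44.009 g/mol = 0.02886 mol
mol H = 2 × 0.416 g H₂O ÷ 18.015 g/mol = 0.04618 mol
mass O = 0.578 − (0.3466 + 0.04655) = 0.1848 g → mol O = 0.1848 ÷ 15.999 = 0.01155 mol
Divide by the smallest (0.01155 mol): C 2.498, H 3.998, O 1.000
Multiplying each by 2 gives whole numbers: C 5.00, H 8.00, O 2.00
Empirical formula: C5H8O2
Empirical-formula mass = 100.12 g/mol; 200 ÷ 100.12 ≈ 2, so the molecular formula is C10H16O4.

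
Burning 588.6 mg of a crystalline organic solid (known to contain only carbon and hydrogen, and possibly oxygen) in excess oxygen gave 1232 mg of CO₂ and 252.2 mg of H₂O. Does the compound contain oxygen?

mol C = 1.232 g CO₂ ÷ 44.009 g/mol = 0.027994 mol
mol H = 2 × 0.2522 g H₂O ÷ 18.015 g/mol = 0.027999 mol
C and H account for only 0.36446 g of the 0.5886 g sample; the remaining 0.22414 g must be oxygen.

yes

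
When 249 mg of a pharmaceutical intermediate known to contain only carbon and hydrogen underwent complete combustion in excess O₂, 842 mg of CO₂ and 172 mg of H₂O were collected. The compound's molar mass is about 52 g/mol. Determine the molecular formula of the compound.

mol C = 0.842 g CO₂ ÷ 44.009 g/mol = 0.01913 mol
mol H = 2 × 0.172 g H₂O ÷ 18.015 g/mol = 0.01910 mol
Divide by the smallest (0.01910 mol): C 1.002, H 1.000
Empirical formula: CH
Empirical-formula mass = 13.02 g/mol; 52 ÷ 13.02 ≈ 4, so the molecular formula is C4H4.

C4H4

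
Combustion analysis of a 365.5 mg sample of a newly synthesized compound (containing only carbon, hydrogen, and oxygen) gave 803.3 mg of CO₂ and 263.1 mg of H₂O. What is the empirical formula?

C5H8O2

mol C = 0.8033 g CO₂ ÷ 44.009 g/mol = 0.018253 mol
mol H = 2 × 0.2631 g H₂O ÷ 18.015 g/mol = 0.029209 mol
mass O = 0.3655 − (0.21924 + 0.029443) = 0.11682 g → mol O = 0.11682 ÷ 15.999 = 0.0073017 mol
Divide by the smallest (0.0073017 mol): C 2.500, H 4.000, O 1.000
Multiplying each by 2 gives whole numbers: C 5.00, H 8.00, O 2.00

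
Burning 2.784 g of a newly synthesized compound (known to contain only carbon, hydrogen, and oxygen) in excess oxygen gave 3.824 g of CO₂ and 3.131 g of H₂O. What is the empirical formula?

CH4O

mol C = 3.824 g CO₂ ÷ 44.009 g/mol = 0.086891 mol
mol H = 2 × 3.131 g H₂O ÷ 18.015 g/mol = 0.34760 mol
mass O = 2.784 − (1.0437 + 0.35038) = 1.3900 g → mol O = 1.3900 ÷ 15.999 = 0.086878 mol
Divide by the smallest (0.086878 mol): C 1.000, H 4.001, O 1.000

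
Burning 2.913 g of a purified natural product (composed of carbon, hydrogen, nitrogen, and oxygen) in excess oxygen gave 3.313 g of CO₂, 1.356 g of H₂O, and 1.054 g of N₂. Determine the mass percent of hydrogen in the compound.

5.21%

mol C = 3.313 g CO₂ ÷ 44.009 g/mol = 0.075280 mol
mol H = 2 × 1.356 g H₂O ÷ 18.015 g/mol = 0.15054 mol
mol N = 2 × 1.054 g N₂ ÷ 28.014 g/mol = 0.075248 mol
mass O = 2.913 − (0.90419 + 0.15175 + 1.0540) = 0.80307 g → mol O = 0.80307 ÷ 15.999 = 0.050195 mol
mass % H = 0.15175 g ÷ 2.913 g × 100%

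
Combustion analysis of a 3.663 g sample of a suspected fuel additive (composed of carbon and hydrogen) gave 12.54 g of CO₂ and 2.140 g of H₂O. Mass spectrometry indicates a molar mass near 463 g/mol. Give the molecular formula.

mol C = 12.54 g CO₂ ÷ 44.009 g/mol = 0.28494 mol
mol H = 2 × 2.140 g H₂O ÷ 18.015 g/mol = 0.23758 mol
Divide by the smallest (0.23758 mol): C 1.199, H 1.000
Multiplying each by 5 gives whole numbers: C 6.00, H 5.00
Empirical formula: C6H5
Empirical-formula mass = 77.11 g/mol; 463 ÷ 77.11 ≈ 6, so the molecular formula is C36H30.

C36H30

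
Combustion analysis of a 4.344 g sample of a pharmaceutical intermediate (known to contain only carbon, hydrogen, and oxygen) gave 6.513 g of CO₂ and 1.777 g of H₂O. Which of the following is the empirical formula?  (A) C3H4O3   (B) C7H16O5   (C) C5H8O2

mol C = 6.513 g CO₂ ÷ 44.009 g/mol = 0.14799 mol
mol H = 2 × 1.777 g H₂O ÷ 18.015 g/mol = 0.19728 mol
mass O = 4.344 − (1.7775 + 0.19886) = 2.3676 g → mol O = 2.3676 ÷ 15.999 = 0.14798 mol
Divide by the smallest (0.14798 mol): C 1.000, H 1.333, O 1.000
Multiplying each by 3 gives whole numbers: C 3.00, H 4.00, O 3.00

(A) C3H4O3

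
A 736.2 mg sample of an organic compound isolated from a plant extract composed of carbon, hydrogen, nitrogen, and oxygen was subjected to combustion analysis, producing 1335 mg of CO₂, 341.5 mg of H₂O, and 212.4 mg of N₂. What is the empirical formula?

mol C = 1.335 g CO₂ ÷ 44.009 g/mol = 0.030335 mol
mol H = 2 × 0.3415 g H₂O ÷ 18.015 g/mol = 0.037913 mol
mol N = 2 × 0.2124 g N₂ ÷ 28.014 g/mol = 0.015164 mol
mass O = 0.7362 − (0.36435 + 0.038216 + 0.21240) = 0.12123 g → mol O = 0.12123 ÷ 15.999 = 0.0075776 mol
Divide by the smallest (0.0075776 mol): C 4.003, H 5.003, N 2.001, O 1.000

C4H5N2O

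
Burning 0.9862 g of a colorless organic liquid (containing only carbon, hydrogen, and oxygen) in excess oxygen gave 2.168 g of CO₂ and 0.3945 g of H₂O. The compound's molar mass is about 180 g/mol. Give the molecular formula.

C9H8O4

mol C = 2.168 g CO₂ ÷ 44.009 g/mol = 0.049263 mol
mol H = 2 × 0.3945 g H₂O ÷ 18.015 g/mol = 0.043797 mol
mass O = 0.9862 − (0.59169 + 0.044147) = 0.35036 g → mol O = 0.35036 ÷ 15.999 = 0.021899 mol
Divide by the smallest (0.021899 mol): C 2.250, H 2.000, O 1.000
Multiplying each by 4 gives whole numbers: C 9.00, H 8.00, O 4.00
Empirical formula: C9H8O4
Empirical-formula mass = 180.16 g/mol; 180 ÷ 180.16 ≈ 1, so the molecular formula is C9H8O4.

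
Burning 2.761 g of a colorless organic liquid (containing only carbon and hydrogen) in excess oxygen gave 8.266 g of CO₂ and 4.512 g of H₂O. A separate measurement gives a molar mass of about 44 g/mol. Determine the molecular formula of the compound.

mol C = 8.266 g CO₂ ÷ 44.009 g/mol = 0.18783 mol
mol H = 2 × 4.512 g H₂O ÷ 18.015 g/mol = 0.50092 mol
Divide by the smallest (0.18783 mol): C 1.000, H 2.667
Multiplying each by 3 gives whole numbers: C 3.00, H 8.00
Empirical formula: C3H8
Empirical-formula mass = 44.10 g/mol; 44 ÷ 44.10 ≈ 1, so the molecular formula is C3H8.

C3H8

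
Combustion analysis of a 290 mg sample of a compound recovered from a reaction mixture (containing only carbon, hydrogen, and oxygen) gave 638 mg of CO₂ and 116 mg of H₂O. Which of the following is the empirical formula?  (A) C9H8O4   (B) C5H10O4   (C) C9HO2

mol C = 0.638 g CO₂ ÷ 44.009 g/mol = 0.01450 mol
mol H = 2 × 0.116 g H₂O ÷ 18.015 g/mol = 0.01288 mol
mass O = 0.290 − (0.1741 + 0.01298) = 0.1029 g → mol O = 0.1029 ÷ 15.999 = 0.006431 mol
Divide by the smallest (0.006431 mol): C 2.254, H 2.002, O 1.000
Multiplying each by 4 gives whole numbers: C 9.02, H 8.01, O 4.00

(A) C9H8O4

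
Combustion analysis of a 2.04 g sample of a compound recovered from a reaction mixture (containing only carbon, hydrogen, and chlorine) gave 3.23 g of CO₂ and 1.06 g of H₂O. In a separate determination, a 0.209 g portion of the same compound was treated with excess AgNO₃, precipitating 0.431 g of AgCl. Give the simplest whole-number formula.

C5H8Cl2

mol C = 3.23 g CO₂ ÷ 44.009 g/mol = 0.07339 mol
mol H = 2 × 1.06 g H₂O ÷ 18.015 g/mol = 0.1177 mol
From the AgCl data: mol Cl per gram of compound = (0.431 ÷ 143.318) ÷ 0.209 = 0.01439 mol/g, so in the 2.04 g combustion sample mol Cl = 0.02935 mol
Divide by the smallest (0.02935 mol): C 2.500, H 4.009, Cl 1.000
Multiplying each by 2 gives whole numbers: C 5.00, H 8.02, Cl 2.00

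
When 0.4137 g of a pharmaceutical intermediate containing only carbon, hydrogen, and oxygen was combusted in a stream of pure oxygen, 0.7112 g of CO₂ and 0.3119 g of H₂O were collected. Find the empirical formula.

mol C = 0.7112 g CO₂ ÷ 44.009 g/mol = 0.016160 mol
mol H = 2 × 0.3119 g H₂O ÷ 18.015 g/mol = 0.034627 mol
mass O = 0.4137 − (0.19410 + 0.034904) = 0.18469 g → mol O = 0.18469 ÷ 15.999 = 0.011544 mol
Divide by the smallest (0.011544 mol): C 1.400, H 3.000, O 1.000
Multiplying each by 5 gives whole numbers: C 7.00, H 15.00, O 5.00

C7H15O5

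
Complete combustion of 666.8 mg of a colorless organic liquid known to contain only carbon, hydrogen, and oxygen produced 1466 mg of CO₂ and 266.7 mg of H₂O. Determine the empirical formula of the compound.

mol C = 1.466 g CO₂ ÷ 44.009 g/mol = 0.033311 mol
mol H = 2 × 0.2667 g H₂O ÷ 18.015 g/mol = 0.029609 mol
mass O = 0.6668 − (0.40010 + 0.029846) = 0.23685 g → mol O = 0.23685 ÷ 15.999 = 0.014804 mol
Divide by the smallest (0.014804 mol): C 2.250, H 2.000, O 1.000
Multiplying each by 4 gives whole numbers: C 9.00, H 8.00, O 4.00

C9H8O4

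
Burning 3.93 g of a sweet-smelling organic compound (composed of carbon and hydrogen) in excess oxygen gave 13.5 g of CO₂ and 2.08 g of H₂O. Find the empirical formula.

C4H3

mol C = 13.5 g CO₂ ÷ 44.009 g/mol = 0.3068 mol
mol H = 2 × 2.08 g H₂O ÷ 18.015 g/mol = 0.2309 mol
Divide by the smallest (0.2309 mol): C 1.328, H 1.000
Multiplying each by 3 gives whole numbers: C 3.99, H 3.00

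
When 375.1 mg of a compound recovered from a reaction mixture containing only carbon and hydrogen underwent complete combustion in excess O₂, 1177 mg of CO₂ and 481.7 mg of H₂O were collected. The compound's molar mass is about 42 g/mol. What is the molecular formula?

C3H6

mol C = 1.177 g CO₂ ÷ 44.009 g/mol = 0.026745 mol
mol H = 2 × 0.4817 g H₂O ÷ 18.015 g/mol = 0.053478 mol
Divide by the smallest (0.026745 mol): C 1.000, H 2.000
Empirical formula: CH2
Empirical-formula mass = 14.03 g/mol; 42 ÷ 14.03 ≈ 3, so the molecular formula is C3H6.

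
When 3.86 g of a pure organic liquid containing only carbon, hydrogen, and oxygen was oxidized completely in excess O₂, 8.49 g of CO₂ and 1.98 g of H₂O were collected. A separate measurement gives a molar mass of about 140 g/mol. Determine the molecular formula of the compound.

mol C = 8.49 g CO₂ ÷ 44.009 g/mol = 0.1929 mol
mol H = 2 × 1.98 g H₂O ÷ 18.015 g/mol = 0.2198 mol
mass O = 3.86 − (2.317 + 0.2216) = 1.321 g → mol O = 1.321 ÷ 15.999 = 0.08259 mol
Divide by the smallest (0.08259 mol): C 2.336, H 2.662, O 1.000
Multiplying each by 3 gives whole numbers: C 7.01, H 7.98, O 3.00
Empirical formula: C7H8O3
Empirical-formula mass = 140.14 g/mol; 140 ÷ 140.14 ≈ 1, so the molecular formula is C7H8O3.

C7H8O3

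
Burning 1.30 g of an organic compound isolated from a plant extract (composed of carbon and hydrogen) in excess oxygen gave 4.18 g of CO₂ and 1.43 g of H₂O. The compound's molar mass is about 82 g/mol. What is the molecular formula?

C6H10

mol C = 4.18 g CO₂ ÷ 44.009 g/mol = 0.09498 mol
mol H = 2 × 1.43 g H₂O ÷ 18.015 g/mol = 0.1588 mol
Divide by the smallest (0.09498 mol): C 1.000, H 1.671
Multiplying each by 3 gives whole numbers: C 3.00, H 5.01
Empirical formula: C3H5
Empirical-formula mass = 41.07 g/mol; 82 ÷ 41.07 ≈ 2, so the molecular formula is C6H10.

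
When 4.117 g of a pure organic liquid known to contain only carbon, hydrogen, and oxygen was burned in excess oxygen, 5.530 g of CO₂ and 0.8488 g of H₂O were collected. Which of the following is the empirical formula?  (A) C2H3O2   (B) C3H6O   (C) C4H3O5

mol C = 5.530 g CO₂ ÷ 44.009 g/mol = 0.12566 mol
mol H = 2 × 0.8488 g H₂O ÷ 18.015 g/mol = 0.094233 mol
mass O = 4.117 − (1.5093 + 0.094986) = 2.5128 g → mol O = 2.5128 ÷ 15.999 = 0.15706 mol
Divide by the smallest (0.094233 mol): C 1.333, H 1.000, O 1.667
Multiplying each by 3 gives whole numbers: C 4.00, H 3.00, O 5.00

(C) C4H3O5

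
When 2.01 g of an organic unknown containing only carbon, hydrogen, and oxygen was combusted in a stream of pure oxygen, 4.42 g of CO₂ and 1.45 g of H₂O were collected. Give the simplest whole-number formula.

mol C = 4.42 g CO₂ ÷ 44.009 g/mol = 0.1004 mol
mol H = 2 × 1.45 g H₂O ÷ 18.015 g/mol = 0.1610 mol
mass O = 2.01 − (1.206 + 0.1623) = 0.6414 g → mol O = 0.6414 ÷ 15.999 = 0.04009 mol
Divide by the smallest (0.04009 mol): C 2.505, H 4.015, O 1.000
Multiplying each by 2 gives whole numbers: C 5.01, H 8.03, O 2.00

C5H8O2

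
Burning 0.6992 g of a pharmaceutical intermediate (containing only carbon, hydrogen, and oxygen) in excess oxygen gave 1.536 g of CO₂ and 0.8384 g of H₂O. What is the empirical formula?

C3H8O

mol C = 1.536 g CO₂ ÷ 44.009 g/mol = 0.034902 mol
mol H = 2 × 0.8384 g H₂O ÷ 18.015 g/mol = 0.093078 mol
mass O = 0.6992 − (0.41921 + 0.093823) = 0.18617 g → mol O = 0.18617 ÷ 15.999 = 0.011636 mol
Divide by the smallest (0.011636 mol): C 2.999, H 7.999, O 1.000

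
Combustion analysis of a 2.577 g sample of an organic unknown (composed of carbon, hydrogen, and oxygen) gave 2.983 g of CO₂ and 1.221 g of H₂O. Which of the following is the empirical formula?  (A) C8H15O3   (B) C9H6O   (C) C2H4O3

mol C = 2.983 g CO₂ ÷ 44.009 g/mol = 0.067782 mol
mol H = 2 × 1.221 g H₂O ÷ 18.015 g/mol = 0.13555 mol
mass O = 2.577 − (0.81412 + 0.13664) = 1.6262 g → mol O = 1.6262 ÷ 15.999 = 0.10165 mol
Divide by the smallest (0.067782 mol): C 1.000, H 2.000, O 1.500
Multiplying each by 2 gives whole numbers: C 2.00, H 4.00, O 3.00

(C) C2H4O3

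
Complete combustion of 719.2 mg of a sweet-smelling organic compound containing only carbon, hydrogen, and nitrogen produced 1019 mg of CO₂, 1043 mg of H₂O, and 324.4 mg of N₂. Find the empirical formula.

mol C = 1.019 g CO₂ ÷ 44.009 g/mol = 0.023154 mol
mol H = 2 × 1.043 g H₂O ÷ 18.015 g/mol = 0.11579 mol
mol N = 2 × 0.3244 g N₂ ÷ 28.014 g/mol = 0.023160 mol
Divide by the smallest (0.023154 mol): C 1.000, H 5.001, N 1.000

CH5N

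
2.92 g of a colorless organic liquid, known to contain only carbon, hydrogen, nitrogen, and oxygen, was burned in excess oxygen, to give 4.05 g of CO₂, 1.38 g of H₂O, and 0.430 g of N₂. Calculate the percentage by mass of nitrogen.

mol C = 4.05 g CO₂ ÷ 44.009 g/mol = 0.09203 mol
mol H = 2 × 1.38 g H₂O ÷ 18.015 g/mol = 0.1532 mol
mol N = 2 × 0.430 g N₂ ÷ 28.014 g/mol = 0.03070 mol
mass O = 2.92 − (1.105 + 0.1544 + 0.4300) = 1.230 g → mol O = 1.230 ÷ 15.999 = 0.07689 mol
mass % N = 0.4300 g ÷ 2.92 g × 100%

14.7%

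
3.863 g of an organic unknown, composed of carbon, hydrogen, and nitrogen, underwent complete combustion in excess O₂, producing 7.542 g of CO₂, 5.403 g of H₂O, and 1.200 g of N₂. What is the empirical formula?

C2H7N

mol C = 7.542 g CO₂ ÷ 44.009 g/mol = 0.17137 mol
mol H = 2 × 5.403 g H₂O ÷ 18.015 g/mol = 0.59983 mol
mol N = 2 × 1.200 g N₂ ÷ 28.014 g/mol = 0.085671 mol
Divide by the smallest (0.085671 mol): C 2.000, H 7.002, N 1.000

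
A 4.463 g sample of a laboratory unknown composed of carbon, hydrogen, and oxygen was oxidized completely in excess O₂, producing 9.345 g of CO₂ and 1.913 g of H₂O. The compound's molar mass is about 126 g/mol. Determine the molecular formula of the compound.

C6H6O3

mol C = 9.345 g CO₂ ÷ 44.009 g/mol = 0.21234 mol
mol H = 2 × 1.913 g H₂O ÷ 18.015 g/mol = 0.21238 mol
mass O = 4.463 − (2.5505 + 0.21408) = 1.6985 g → mol O = 1.6985 ÷ 15.999 = 0.10616 mol
Divide by the smallest (0.10616 mol): C 2.000, H 2.001, O 1.000
Empirical formula: C2H2O
Empirical-formula mass = 42.04 g/mol; 126 ÷ 42.04 ≈ 3, so the molecular formula is C6H6O3.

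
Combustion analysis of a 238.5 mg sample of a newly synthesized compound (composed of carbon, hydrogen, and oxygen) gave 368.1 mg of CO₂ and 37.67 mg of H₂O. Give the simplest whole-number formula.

C2HO2

mol C = 0.3681 g CO₂ ÷ 44.009 g/mol = 0.0083642 mol
mol H = 2 × 0.03767 g H₂O ÷ 18.015 g/mol = 0.0041821 mol
mass O = 0.2385 − (0.10046 + 0.0042155) = 0.13382 g → mol O = 0.13382 ÷ 15.999 = 0.0083644 mol
Divide by the smallest (0.0041821 mol): C 2.000, H 1.000, O 2.000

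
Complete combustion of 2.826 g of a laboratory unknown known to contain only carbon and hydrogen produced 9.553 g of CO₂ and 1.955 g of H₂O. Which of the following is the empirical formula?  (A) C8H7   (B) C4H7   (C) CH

mol C = 9.553 g CO₂ ÷ 44.009 g/mol = 0.21707 mol
mol H = 2 × 1.955 g H₂O ÷ 18.015 g/mol = 0.21704 mol
Divide by the smallest (0.21704 mol): C 1.000, H 1.000

(C) CH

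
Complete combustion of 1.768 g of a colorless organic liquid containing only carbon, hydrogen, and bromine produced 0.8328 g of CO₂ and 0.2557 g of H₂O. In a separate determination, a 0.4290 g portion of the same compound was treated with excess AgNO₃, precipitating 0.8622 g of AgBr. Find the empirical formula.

C2H3Br2

mol C = 0.8328 g CO₂ ÷ 44.009 g/mol = 0.018923 mol
mol H = 2 × 0.2557 g H₂O ÷ 18.015 g/mol = 0.028387 mol
From the AgBr data: mol Br per gram of compound = (0.8622 ÷ 187.772) ÷ 0.4290 = 0.010703 mol/g, so in the 1.768 g combustion sample mol Br = 0.018924 mol
Divide by the smallest (0.018923 mol): C 1.000, H 1.500, Br 1.000
Multiplying each by 2 gives whole numbers: C 2.00, H 3.00, Br 2.00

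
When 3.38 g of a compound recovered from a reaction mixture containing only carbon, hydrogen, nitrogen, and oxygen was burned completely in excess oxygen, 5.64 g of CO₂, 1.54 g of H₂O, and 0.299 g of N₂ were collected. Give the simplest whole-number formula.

C6H8NO4

mol C = 5.64 g CO₂ ÷ 44.009 g/mol = 0.1282 mol
mol H = 2 × 1.54 g H₂O ÷ 18.015 g/mol = 0.1710 mol
mol N = 2 × 0.299 g N₂ ÷ 28.014 g/mol = 0.02135 mol
mass O = 3.38 − (1.539 + 0.1723 + 0.2990) = 1.369 g → mol O = 1.369 ÷ 15.999 = 0.08559 mol
Divide by the smallest (0.02135 mol): C 6.004, H 8.009, N 1.000, O 4.010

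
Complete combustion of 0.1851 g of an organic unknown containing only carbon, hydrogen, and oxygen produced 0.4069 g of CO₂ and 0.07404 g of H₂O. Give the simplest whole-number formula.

mol C = 0.4069 g CO₂ ÷ 44.009 g/mol = 0.0092458 mol
mol H = 2 × 0.07404 g H₂O ÷ 18.015 g/mol = 0.0082198 mol
mass O = 0.1851 − (0.11105 + 0.0082856) = 0.065763 g → mol O = 0.065763 ÷ 15.999 = 0.0041104 mol
Divide by the smallest (0.0041104 mol): C 2.249, H 2.000, O 1.000
Multiplying each by 4 gives whole numbers: C 9.00, H 8.00, O 4.00

C9H8O4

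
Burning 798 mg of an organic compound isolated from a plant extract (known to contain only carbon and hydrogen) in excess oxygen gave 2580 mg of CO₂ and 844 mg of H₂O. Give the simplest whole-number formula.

mol C = 2.58 g CO₂ ÷ 44.009 g/mol = 0.05862 mol
mol H = 2 × 0.844 g H₂O ÷ 18.015 g/mol = 0.09370 mol
Divide by the smallest (0.05862 mol): C 1.000, H 1.598
Multiplying each by 5 gives whole numbers: C 5.00, H 7.99

C5H8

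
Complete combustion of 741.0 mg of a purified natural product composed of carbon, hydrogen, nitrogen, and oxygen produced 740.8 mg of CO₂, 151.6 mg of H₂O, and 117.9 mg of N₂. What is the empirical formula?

C2H2NO3

mol C = 0.7408 g CO₂ ÷ 44.009 g/mol = 0.016833 mol
mol H = 2 × 0.1516 g H₂O ÷ 18.015 g/mol = 0.016830 mol
mol N = 2 × 0.1179 g N₂ ÷ 28.014 g/mol = 0.0084172 mol
mass O = 0.7410 − (0.20218 + 0.016965 + 0.11790) = 0.40395 g → mol O = 0.40395 ÷ 15.999 = 0.025249 mol
Divide by the smallest (0.0084172 mol): C 2.000, H 2.000, N 1.000, O 3.000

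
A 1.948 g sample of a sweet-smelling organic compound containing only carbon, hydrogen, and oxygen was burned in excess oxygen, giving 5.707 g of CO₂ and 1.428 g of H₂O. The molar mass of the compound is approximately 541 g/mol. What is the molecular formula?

mol C = 5.707 g CO₂ ÷ 44.009 g/mol = 0.12968 mol
mol H = 2 × 1.428 g H₂O ÷ 18.015 g/mol = 0.15853 mol
mass O = 1.948 − (1.5576 + 0.15980) = 0.23063 g → mol O = 0.23063 ÷ 15.999 = 0.014416 mol
Divide by the smallest (0.014416 mol): C 8.996, H 10.997, O 1.000
Empirical formula: C9H11O
Empirical-formula mass = 135.19 g/mol; 541 ÷ 135.19 ≈ 4, so the molecular formula is C36H44O4.

C36H44O4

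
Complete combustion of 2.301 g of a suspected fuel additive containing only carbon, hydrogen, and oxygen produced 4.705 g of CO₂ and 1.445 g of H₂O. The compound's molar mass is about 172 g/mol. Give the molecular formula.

mol C = 4.705 g CO₂ ÷ 44.009 g/mol = 0.10691 mol
mol H = 2 × 1.445 g H₂O ÷ 18.015 g/mol = 0.16042 mol
mass O = 2.301 − (1.2841 + 0.16171) = 0.85520 g → mol O = 0.85520 ÷ 15.999 = 0.053453 mol
Divide by the smallest (0.053453 mol): C 2.000, H 3.001, O 1.000
Empirical formula: C2H3O
Empirical-formula mass = 43.05 g/mol; 172 ÷ 43.05 ≈ 4, so the molecular formula is C8H12O4.

C8H12O4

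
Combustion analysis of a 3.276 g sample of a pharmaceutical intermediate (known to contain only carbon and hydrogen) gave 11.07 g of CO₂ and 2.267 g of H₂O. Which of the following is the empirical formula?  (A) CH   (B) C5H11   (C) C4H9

mol C = 11.07 g CO₂ ÷ 44.009 g/mol = 0.25154 mol
mol H = 2 × 2.267 g H₂O ÷ 18.015 g/mol = 0.25168 mol
Divide by the smallest (0.25154 mol): C 1.000, H 1.001

(A) CH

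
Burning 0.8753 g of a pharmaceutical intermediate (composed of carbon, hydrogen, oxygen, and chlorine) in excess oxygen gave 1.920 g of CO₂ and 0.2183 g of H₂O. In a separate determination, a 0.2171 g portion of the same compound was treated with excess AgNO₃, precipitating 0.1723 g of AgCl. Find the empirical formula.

C9H5ClO2

mol C = 1.920 g CO₂ ÷ 44.009 g/mol = 0.043627 mol
mol H = 2 × 0.2183 g H₂O ÷ 18.015 g/mol = 0.024235 mol
From the AgCl data: mol Cl per gram of compound = (0.1723 ÷ 143.318) ÷ 0.2171 = 0.0055376 mol/g, so in the 0.8753 g combustion sample mol Cl = 0.0048471 mol
mass O = 0.8753 − (0.52401 + 0.024429 + 0.17183) = 0.15503 g → mol O = 0.15503 ÷ 15.999 = 0.0096901 mol
Divide by the smallest (0.0048471 mol): C 9.001, H 5.000, Cl 1.000, O 1.999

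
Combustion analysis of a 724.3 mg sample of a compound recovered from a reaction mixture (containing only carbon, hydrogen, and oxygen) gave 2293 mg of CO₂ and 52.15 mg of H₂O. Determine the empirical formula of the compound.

mol C = 2.293 g CO₂ ÷ 44.009 g/mol = 0.052103 mol
mol H = 2 × 0.05215 g H₂O ÷ 18.015 g/mol = 0.0057896 mol
mass O = 0.7243 − (0.62581 + 0.0058359) = 0.092655 g → mol O = 0.092655 ÷ 15.999 = 0.0057913 mol
Divide by the smallest (0.0057896 mol): C 8.999, H 1.000, O 1.000

C9HO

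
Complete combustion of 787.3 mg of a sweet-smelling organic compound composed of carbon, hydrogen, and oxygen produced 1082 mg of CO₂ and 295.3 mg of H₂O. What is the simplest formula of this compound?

mol C = 1.082 g CO₂ ÷ 44.009 g/mol = 0.024586 mol
mol H = 2 × 0.2953 g H₂O ÷ 18.015 g/mol = 0.032784 mol
mass O = 0.7873 − (0.29530 + 0.033046) = 0.45895 g → mol O = 0.45895 ÷ 15.999 = 0.028686 mol
Divide by the smallest (0.024586 mol): C 1.000, H 1.333, O 1.167
Multiplying each by 6 gives whole numbers: C 6.00, H 8.00, O 7.00

C6H8O7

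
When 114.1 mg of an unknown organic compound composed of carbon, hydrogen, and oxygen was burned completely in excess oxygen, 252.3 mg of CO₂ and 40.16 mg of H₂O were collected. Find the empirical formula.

mol C = 0.2523 g CO₂ ÷ 44.009 g/mol = 0.0057329 mol
mol H = 2 × 0.04016 g H₂O ÷ 18.015 g/mol = 0.0044585 mol
mass O = 0.1141 − (0.068858 + 0.0044942) = 0.040748 g → mol O = 0.040748 ÷ 15.999 = 0.0025469 mol
Divide by the smallest (0.0025469 mol): C 2.251, H 1.751, O 1.000
Multiplying each by 4 gives whole numbers: C 9.00, H 7.00, O 4.00

C9H7O4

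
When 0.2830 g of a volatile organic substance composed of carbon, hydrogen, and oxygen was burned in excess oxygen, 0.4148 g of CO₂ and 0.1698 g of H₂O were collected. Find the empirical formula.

mol C = 0.4148 g CO₂ ÷ 44.009 g/mol = 0.0094253 mol
mol H = 2 × 0.1698 g H₂O ÷ 18.015 g/mol = 0.018851 mol
mass O = 0.2830 − (0.11321 + 0.019002) = 0.15079 g → mol O = 0.15079 ÷ 15.999 = 0.0094250 mol
Divide by the smallest (0.0094250 mol): C 1.000, H 2.000, O 1.000

CH2O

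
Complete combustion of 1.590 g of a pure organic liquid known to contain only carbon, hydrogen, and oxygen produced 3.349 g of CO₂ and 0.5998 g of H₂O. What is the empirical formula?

C8H7O4

mol C = 3.349 g CO₂ ÷ 44.009 g/mol = 0.076098 mol
mol H = 2 × 0.5998 g H₂O ÷ 18.015 g/mol = 0.066589 mol
mass O = 1.590 − (0.91401 + 0.067122) = 0.60886 g → mol O = 0.60886 ÷ 15.999 = 0.038056 mol
Divide by the smallest (0.038056 mol): C 2.000, H 1.750, O 1.000
Multiplying each by 4 gives whole numbers: C 8.00, H 7.00, O 4.00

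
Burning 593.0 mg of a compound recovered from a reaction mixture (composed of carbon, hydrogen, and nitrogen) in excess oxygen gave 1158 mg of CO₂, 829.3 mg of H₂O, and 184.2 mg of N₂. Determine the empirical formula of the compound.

C2H7N

mol C = 1.158 g CO₂ ÷ 44.009 g/mol = 0.026313 mol
mol H = 2 × 0.8293 g H₂O ÷ 18.015 g/mol = 0.092068 mol
mol N = 2 × 0.1842 g N₂ ÷ 28.014 g/mol = 0.013151 mol
Divide by the smallest (0.013151 mol): C 2.001, H 7.001, N 1.000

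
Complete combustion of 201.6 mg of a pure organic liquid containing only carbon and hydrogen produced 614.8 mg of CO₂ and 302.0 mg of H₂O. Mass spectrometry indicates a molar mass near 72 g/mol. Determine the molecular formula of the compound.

mol C = 0.6148 g CO₂ ÷ 44.009 g/mol = 0.013970 mol
mol H = 2 × 0.3020 g H₂O ÷ 18.015 g/mol = 0.033528 mol
Divide by the smallest (0.013970 mol): C 1.000, H 2.400
Multiplying each by 5 gives whole numbers: C 5.00, H 12.00
Empirical formula: C5H12
Empirical-formula mass = 72.15 g/mol; 72 ÷ 72.15 ≈ 1, so the molecular formula is C5H12.

C5H12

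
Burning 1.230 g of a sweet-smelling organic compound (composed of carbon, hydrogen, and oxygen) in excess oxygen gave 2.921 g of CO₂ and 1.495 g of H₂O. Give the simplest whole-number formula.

C4H10O

mol C = 2.921 g CO₂ ÷ 44.009 g/mol = 0.066373 mol
mol H = 2 × 1.495 g H₂O ÷ 18.015 g/mol = 0.16597 mol
mass O = 1.230 − (0.79720 + 0.16730) = 0.26550 g → mol O = 0.26550 ÷ 15.999 = 0.016595 mol
Divide by the smallest (0.016595 mol): C 4.000, H 10.002, O 1.000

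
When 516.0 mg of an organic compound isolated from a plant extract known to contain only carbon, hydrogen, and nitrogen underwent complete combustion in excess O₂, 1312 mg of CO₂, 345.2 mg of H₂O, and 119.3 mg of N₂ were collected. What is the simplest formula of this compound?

C7H9N2

mol C = 1.312 g CO₂ ÷ 44.009 g/mol = 0.029812 mol
mol H = 2 × 0.3452 g H₂O ÷ 18.015 g/mol = 0.038324 mol
mol N = 2 × 0.1193 g N₂ ÷ 28.014 g/mol = 0.0085172 mol
Divide by the smallest (0.0085172 mol): C 3.500, H 4.500, N 1.000
Multiplying each by 2 gives whole numbers: C 7.00, H 9.00, N 2.00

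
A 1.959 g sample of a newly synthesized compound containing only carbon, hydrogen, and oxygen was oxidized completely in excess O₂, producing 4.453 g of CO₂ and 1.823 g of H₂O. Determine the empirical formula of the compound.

mol C = 4.453 g CO₂ ÷ 44.009 g/mol = 0.10118 mol
mol H = 2 × 1.823 g H₂O ÷ 18.015 g/mol = 0.20239 mol
mass O = 1.959 − (1.2153 + 0.20401) = 0.53967 g → mol O = 0.53967 ÷ 15.999 = 0.033732 mol
Divide by the smallest (0.033732 mol): C 3.000, H 6.000, O 1.000

C3H6O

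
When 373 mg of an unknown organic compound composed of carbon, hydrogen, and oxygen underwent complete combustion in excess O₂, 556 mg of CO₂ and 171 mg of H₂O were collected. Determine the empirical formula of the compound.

C2H3O2

mol C = 0.556 g CO₂ ÷ 44.009 g/mol = 0.01263 mol
mol H = 2 × 0.171 g H₂O ÷ 18.015 g/mol = 0.01898 mol
mass O = 0.373 − (0.1517 + 0.01914) = 0.2021 g → mol O = 0.2021 ÷ 15.999 = 0.01263 mol
Divide by the smallest (0.01263 mol): C 1.000, H 1.503, O 1.000
Multiplying each by 2 gives whole numbers: C 2.00, H 3.01, O 2.00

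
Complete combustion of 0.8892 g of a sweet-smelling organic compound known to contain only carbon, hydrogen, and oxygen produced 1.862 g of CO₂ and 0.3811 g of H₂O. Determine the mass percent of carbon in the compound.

57.15%

mol C = 1.862 g CO₂ ÷ 44.009 g/mol = 0.042310 mol
mol H = 2 × 0.3811 g H₂O ÷ 18.015 g/mol = 0.042309 mol
mass O = 0.8892 − (0.50818 + 0.042648) = 0.33837 g → mol O = 0.33837 ÷ 15.999 = 0.021150 mol
mass % C = 0.50818 g ÷ 0.8892 g × 100%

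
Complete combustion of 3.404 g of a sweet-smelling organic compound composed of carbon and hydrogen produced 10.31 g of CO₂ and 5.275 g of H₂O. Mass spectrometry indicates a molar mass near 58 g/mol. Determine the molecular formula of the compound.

C4H10

mol C = 10.31 g CO₂ ÷ 44.009 g/mol = 0.23427 mol
mol H = 2 × 5.275 g H₂O ÷ 18.015 g/mol = 0.58562 mol
Divide by the smallest (0.23427 mol): C 1.000, H 2.500
Multiplying each by 2 gives whole numbers: C 2.00, H 5.00
Empirical formula: C2H5
Empirical-formula mass = 29.06 g/mol; 58 ÷ 29.06 ≈ 2, so the molecular formula is C4H10.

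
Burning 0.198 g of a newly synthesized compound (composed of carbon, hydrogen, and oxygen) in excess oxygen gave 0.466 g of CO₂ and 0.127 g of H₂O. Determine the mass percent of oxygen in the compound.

mol C = 0.466 g CO₂ ÷ 44.009 g/mol = 0.01059 mol
mol H = 2 × 0.127 g H₂O ÷ 18.015 g/mol = 0.01410 mol
mass O = 0.198 − (0.1272 + 0.01421) = 0.05661 g → mol O = 0.05661 ÷ 15.999 = 0.003538 mol
mass % O = 0.05661 g ÷ 0.198 g × 100%

28.6%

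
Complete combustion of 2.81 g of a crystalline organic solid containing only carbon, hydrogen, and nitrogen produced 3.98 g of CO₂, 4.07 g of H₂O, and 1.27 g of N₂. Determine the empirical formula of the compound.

CH5N

mol C = 3.98 g CO₂ ÷ 44.009 g/mol = 0.09044 mol
mol H = 2 × 4.07 g H₂O ÷ 18.015 g/mol = 0.4518 mol
mol N = 2 × 1.27 g N₂ ÷ 28.014 g/mol = 0.09067 mol
Divide by the smallest (0.09044 mol): C 1.000, H 4.996, N 1.003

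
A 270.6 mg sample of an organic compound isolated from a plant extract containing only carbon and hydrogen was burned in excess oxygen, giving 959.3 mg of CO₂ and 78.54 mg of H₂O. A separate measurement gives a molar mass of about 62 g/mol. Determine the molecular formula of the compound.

mol C = 0.9593 g CO₂ ÷ 44.009 g/mol = 0.021798 mol
mol H = 2 × 0.07854 g H₂O ÷ 18.015 g/mol = 0.0087194 mol
Divide by the smallest (0.0087194 mol): C 2.500, H 1.000
Multiplying each by 2 gives whole numbers: C 5.00, H 2.00
Empirical formula: C5H2
Empirical-formula mass = 62.07 g/mol; 62 ÷ 62.07 ≈ 1, so the molecular formula is C5H2.

C5H2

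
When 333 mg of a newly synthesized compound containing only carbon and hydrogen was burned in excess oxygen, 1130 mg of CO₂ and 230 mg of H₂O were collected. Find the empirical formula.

mol C = 1.13 g CO₂ ÷ 44.009 g/mol = 0.02568 mol
mol H = 2 × 0.230 g H₂O ÷ 18.015 g/mol = 0.02553 mol
Divide by the smallest (0.02553 mol): C 1.006, H 1.000

CH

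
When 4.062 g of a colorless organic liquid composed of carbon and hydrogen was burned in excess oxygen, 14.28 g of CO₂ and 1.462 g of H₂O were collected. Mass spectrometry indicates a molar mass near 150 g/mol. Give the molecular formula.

C12H6

mol C = 14.28 g CO₂ ÷ 44.009 g/mol = 0.32448 mol
mol H = 2 × 1.462 g H₂O ÷ 18.015 g/mol = 0.16231 mol
Divide by the smallest (0.16231 mol): C 1.999, H 1.000
Empirical formula: C2H
Empirical-formula mass = 25.03 g/mol; 150 ÷ 25.03 ≈ 6, so the molecular formula is C12H6.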